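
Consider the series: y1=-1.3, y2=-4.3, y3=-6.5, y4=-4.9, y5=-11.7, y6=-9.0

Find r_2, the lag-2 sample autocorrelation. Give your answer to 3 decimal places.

-0.014

Mean ȳ = (-1.3 − 4.3 − 6.5 − 4.9 − 11.7 − 9.0)/6 = -6.2833
Σ(y_t−ȳ)(y_{t+2}−ȳ) = (-1.0797) + (2.7436) + (1.1736) + (-3.7581) = -0.9206
Denominator Σ(y_t−ȳ)² = 67.4483
r_2 = -0.9206 / 67.4483 = -0.014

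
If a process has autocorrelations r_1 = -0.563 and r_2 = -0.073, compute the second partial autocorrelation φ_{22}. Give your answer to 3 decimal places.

φ_{22} = (r_2 − r_1²) / (1 − r_1²)
r_1² = (-0.563)² = 0.316969
Numerator = -0.073 − 0.3170 = -0.3900; denominator = 1 − 0.3170 = 0.6830
φ_{22} = -0.3900 / 0.6830 = -0.571

-0.571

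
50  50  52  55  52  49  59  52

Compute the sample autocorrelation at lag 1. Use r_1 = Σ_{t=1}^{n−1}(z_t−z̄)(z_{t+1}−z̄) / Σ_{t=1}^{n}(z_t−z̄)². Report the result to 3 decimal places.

-0.257

Mean z̄ = (50 + 50 + 52 + 55 + 52 + 49 + 59 + 52)/8 = 52.3750
Deviations from mean: -2.3750, -2.3750, -0.3750, 2.6250, -0.3750, -3.3750, 6.6250, -0.3750
Σ(z_t−z̄)(z_{t+1}−z̄) = (5.6406) + (0.8906) + (-0.9844) + (-0.9844) + (1.2656) + (-22.3594) + (-2.4844) = -19.0156
Denominator Σ(z_t−z̄)² = 73.8750
r_1 = -19.0156 / 73.8750 = -0.257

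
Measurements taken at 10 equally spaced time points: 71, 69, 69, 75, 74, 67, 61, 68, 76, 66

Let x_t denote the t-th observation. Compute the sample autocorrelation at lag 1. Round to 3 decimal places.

0.061

Mean x̄ = (71 + 69 + 69 + 75 + 74 + 67 + 61 + 68 + 76 + 66)/10 = 69.6000
Numerator Σ_{t=1}^{9}(x_t−x̄)(x_{t+1}−x̄) = 11.4400
Denominator Σ(x_t−x̄)² = 188.4000
r_1 = 11.4400 / 188.4000 = 0.061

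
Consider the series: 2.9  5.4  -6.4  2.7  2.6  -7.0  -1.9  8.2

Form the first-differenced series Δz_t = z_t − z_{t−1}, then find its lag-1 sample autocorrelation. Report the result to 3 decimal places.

-0.291

First differences Δz: 2.5, -11.8, 9.1, -0.1, -9.6, 5.1, 10.1
Mean of differences = 0.7571
Numerator Σ(Δz_t−Δz̄)(Δz_{t+1}−Δz̄) = -129.3261
Denominator Σ(Δz_t−Δz̄)² = 444.4771
r_1(Δz) = -129.3261 / 444.4771 = -0.291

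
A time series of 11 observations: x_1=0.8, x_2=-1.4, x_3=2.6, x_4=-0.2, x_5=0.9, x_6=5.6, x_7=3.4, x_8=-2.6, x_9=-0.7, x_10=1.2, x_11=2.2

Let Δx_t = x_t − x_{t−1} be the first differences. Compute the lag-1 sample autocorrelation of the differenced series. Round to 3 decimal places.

First differences Δx: -2.2, 4.0, -2.8, 1.1, 4.7, -2.2, -6.0, 1.9, 1.9, 1.0
Mean of differences = 0.1400
Numerator Σ(Δx_t−Δx̄)(Δx_{t+1}−Δx̄) = -21.3236
Denominator Σ(Δx_t−Δx̄)² = 100.8440
r_1(Δx) = -21.3236 / 100.8440 = -0.211

-0.211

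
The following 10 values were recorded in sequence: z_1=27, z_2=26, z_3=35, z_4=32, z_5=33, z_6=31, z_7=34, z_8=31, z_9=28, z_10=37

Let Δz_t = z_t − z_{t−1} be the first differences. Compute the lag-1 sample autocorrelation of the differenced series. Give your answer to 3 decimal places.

First differences Δz: -1, 9, -3, 1, -2, 3, -3, -3, 9
Mean of differences = 1.1111
Numerator Σ(Δz_t−Δz̄)(Δz_{t+1}−Δz̄) = -77.4568
Denominator Σ(Δz_t−Δz̄)² = 192.8889
r_1(Δz) = -77.4568 / 192.8889 = -0.402

-0.402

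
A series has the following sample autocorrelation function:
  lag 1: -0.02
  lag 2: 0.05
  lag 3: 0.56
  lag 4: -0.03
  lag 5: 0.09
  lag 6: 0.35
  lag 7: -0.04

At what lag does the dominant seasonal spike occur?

The largest autocorrelation is r_3 = 0.56, with a weaker echo at lag 6 (0.35); the remaining lags stay at or below 0.09.
The dominant spike at lag 3 indicates a seasonal period of 3.

3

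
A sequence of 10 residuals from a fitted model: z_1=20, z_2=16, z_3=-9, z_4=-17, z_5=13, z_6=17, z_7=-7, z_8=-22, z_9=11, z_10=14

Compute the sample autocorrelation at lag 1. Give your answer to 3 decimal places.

Mean z̄ = (20 + 16 − 9 − 17 + 13 + 17 − 7 − 22 + 11 + 14)/10 = 3.6000
Numerator Σ_{t=1}^{9}(z_t−z̄)(z_{t+1}−z̄) = 255.8400
Denominator Σ(z_t−z̄)² = 2204.4000
r_1 = 255.8400 / 2204.4000 = 0.116

0.116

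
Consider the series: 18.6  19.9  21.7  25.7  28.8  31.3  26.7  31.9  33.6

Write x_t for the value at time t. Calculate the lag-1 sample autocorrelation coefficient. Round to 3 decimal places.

0.578

Mean x̄ = (18.6 + 19.9 + 21.7 + 25.7 + 28.8 + 31.3 + 26.7 + 31.9 + 33.6)/9 = 26.4667
Numerator Σ_{t=1}^{8}(x_t−x̄)(x_{t+1}−x̄) = 137.2556
Denominator Σ(x_t−x̄)² = 237.5800
r_1 = 137.2556 / 237.5800 = 0.578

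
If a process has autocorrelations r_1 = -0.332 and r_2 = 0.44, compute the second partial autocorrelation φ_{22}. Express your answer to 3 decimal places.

0.371

φ_{22} = (r_2 − r_1²) / (1 − r_1²)
r_1² = (-0.332)² = 0.110224
Numerator = 0.44 − 0.1102 = 0.3298; denominator = 1 − 0.1102 = 0.8898
φ_{22} = 0.3298 / 0.8898 = 0.371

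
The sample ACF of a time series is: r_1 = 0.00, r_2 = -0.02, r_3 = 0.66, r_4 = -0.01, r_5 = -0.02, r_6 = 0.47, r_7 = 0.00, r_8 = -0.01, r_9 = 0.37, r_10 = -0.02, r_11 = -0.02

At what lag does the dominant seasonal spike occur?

The largest autocorrelation is r_3 = 0.66, with weaker echoes at lags 6 (0.47) and 9 (0.37); the remaining lags stay at or below 0.00.
The dominant spike at lag 3 indicates a seasonal period of 3.

3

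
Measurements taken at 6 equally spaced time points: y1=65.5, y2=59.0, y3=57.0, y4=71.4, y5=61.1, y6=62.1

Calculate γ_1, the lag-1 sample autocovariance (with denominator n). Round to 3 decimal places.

Mean ȳ = (65.5 + 59.0 + 57.0 + 71.4 + 61.1 + 62.1)/6 = 62.6833
Deviations: 2.8167, -3.6833, -5.6833, 8.7167, -1.5833, -0.5833
Σ_{t=1}^{5}(y_t−ȳ)(y_{t+1}−ȳ) = -51.8586
γ_1 = -51.8586 / 6 = -8.643

-8.643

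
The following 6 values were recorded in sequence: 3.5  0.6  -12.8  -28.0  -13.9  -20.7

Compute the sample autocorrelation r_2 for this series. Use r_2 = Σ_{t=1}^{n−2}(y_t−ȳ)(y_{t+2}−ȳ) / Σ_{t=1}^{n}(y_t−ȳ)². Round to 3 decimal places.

Mean ȳ = (3.5 + 0.6 − 12.8 − 28.0 − 13.9 − 20.7)/6 = -11.8833
Deviations from mean: 15.3833, 12.4833, -0.9167, -16.1167, -2.0167, -8.8167
Σ(y_t−ȳ)(y_{t+2}−ȳ) = (-14.1014) + (-201.1897) + (1.8486) + (142.0953) = -71.3472
Denominator Σ(y_t−ȳ)² = 734.8683
r_2 = -71.3472 / 734.8683 = -0.097

-0.097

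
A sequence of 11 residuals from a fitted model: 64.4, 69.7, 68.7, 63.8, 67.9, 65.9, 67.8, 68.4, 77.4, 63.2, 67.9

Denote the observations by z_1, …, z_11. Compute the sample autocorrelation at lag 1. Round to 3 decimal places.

-0.319

Mean z̄ = (64.4 + 69.7 + 68.7 + 63.8 + 67.9 + 65.9 + 67.8 + 68.4 + 77.4 + 63.2 + 67.9)/11 = 67.7364
Numerator Σ_{t=1}^{10}(z_t−z̄)(z_{t+1}−z̄) = -47.6386
Denominator Σ(z_t−z̄)² = 149.2455
r_1 = -47.6386 / 149.2455 = -0.319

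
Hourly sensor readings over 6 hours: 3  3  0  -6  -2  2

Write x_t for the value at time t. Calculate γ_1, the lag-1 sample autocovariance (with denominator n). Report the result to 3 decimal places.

Mean x̄ = (3 + 3 + 0 − 6 − 2 + 2)/6 = 0.0000
Σ_{t=1}^{5}(x_t−x̄)(x_{t+1}−x̄) = 17.0000
γ_1 = 17.0000 / 6 = 2.833

2.833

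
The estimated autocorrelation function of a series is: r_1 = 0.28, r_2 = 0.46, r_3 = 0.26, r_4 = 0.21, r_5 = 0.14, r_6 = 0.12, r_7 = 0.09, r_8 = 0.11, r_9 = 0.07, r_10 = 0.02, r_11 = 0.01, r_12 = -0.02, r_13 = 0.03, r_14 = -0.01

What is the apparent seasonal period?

The largest autocorrelation is r_2 = 0.46; the remaining lags stay at or below 0.28.
The dominant spike at lag 2 indicates a seasonal period of 2.

2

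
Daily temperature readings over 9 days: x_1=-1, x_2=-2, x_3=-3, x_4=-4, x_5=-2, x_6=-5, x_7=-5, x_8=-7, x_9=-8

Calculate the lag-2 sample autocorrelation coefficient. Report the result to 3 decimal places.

0.225

Mean x̄ = (-1 − 2 − 3 − 4 − 2 − 5 − 5 − 7 − 8)/9 = -4.1111
Σ(x_t−x̄)(x_{t+2}−x̄) = (3.4568) + (0.2346) + (2.3457) + (-0.0988) + (-1.8765) + (2.5679) + (3.4568) = 10.0864
Denominator Σ(x_t−x̄)² = 44.8889
r_2 = 10.0864 / 44.8889 = 0.225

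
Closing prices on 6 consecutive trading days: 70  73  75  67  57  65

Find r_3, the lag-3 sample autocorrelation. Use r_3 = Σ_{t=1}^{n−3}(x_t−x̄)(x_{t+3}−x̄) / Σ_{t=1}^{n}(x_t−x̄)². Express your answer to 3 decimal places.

-0.374

Mean x̄ = (70 + 73 + 75 + 67 + 57 + 65)/6 = 67.8333
Deviations from mean: 2.1667, 5.1667, 7.1667, -0.8333, -10.8333, -2.8333
Σ(x_t−x̄)(x_{t+3}−x̄) = (-1.8056) + (-55.9722) + (-20.3056) = -78.0833
Denominator Σ(x_t−x̄)² = 208.8333
r_3 = -78.0833 / 208.8333 = -0.374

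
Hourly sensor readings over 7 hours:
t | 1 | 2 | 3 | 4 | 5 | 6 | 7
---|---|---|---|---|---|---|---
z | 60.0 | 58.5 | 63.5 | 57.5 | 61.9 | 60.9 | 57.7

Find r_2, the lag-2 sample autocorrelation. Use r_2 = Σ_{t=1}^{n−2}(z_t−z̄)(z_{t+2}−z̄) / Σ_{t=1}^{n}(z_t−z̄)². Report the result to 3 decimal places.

Mean z̄ = (60.0 + 58.5 + 63.5 + 57.5 + 61.9 + 60.9 + 57.7)/7 = 60.0000
Deviations from mean: 0.0000, -1.5000, 3.5000, -2.5000, 1.9000, 0.9000, -2.3000
Σ(z_t−z̄)(z_{t+2}−z̄) = (0.0000) + (3.7500) + (6.6500) + (-2.2500) + (-4.3700) = 3.7800
Denominator Σ(z_t−z̄)² = 30.4600
r_2 = 3.7800 / 30.4600 = 0.124

0.124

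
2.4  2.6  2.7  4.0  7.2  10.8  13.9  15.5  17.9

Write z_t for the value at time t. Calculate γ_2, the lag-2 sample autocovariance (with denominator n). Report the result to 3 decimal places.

13.241

Mean z̄ = (2.4 + 2.6 + 2.7 + 4.0 + 7.2 + 10.8 + 13.9 + 15.5 + 17.9)/9 = 8.5556
Σ_{t=1}^{7}(z_t−z̄)(z_{t+2}−z̄) = 119.1705
γ_2 = 119.1705 / 9 = 13.241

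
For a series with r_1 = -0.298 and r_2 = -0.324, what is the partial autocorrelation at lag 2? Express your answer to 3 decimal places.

φ_{22} = (r_2 − r_1²) / (1 − r_1²)
r_1² = (-0.298)² = 0.088804
Numerator = -0.324 − 0.0888 = -0.4128; denominator = 1 − 0.0888 = 0.9112
φ_{22} = -0.4128 / 0.9112 = -0.453

-0.453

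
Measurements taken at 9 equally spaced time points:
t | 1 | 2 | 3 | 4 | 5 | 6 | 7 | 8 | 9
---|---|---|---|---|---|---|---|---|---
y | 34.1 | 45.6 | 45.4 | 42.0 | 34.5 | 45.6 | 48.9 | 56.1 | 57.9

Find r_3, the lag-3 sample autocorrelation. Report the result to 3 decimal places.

Mean ȳ = (34.1 + 45.6 + 45.4 + 42.0 + 34.5 + 45.6 + 48.9 + 56.1 + 57.9)/9 = 45.5667
Σ(y_t−ȳ)(y_{t+3}−ȳ) = (40.8978) + (-0.3689) + (-0.0056) + (-11.8889) + (-116.5689) + (0.4111) = -87.5233
Denominator Σ(y_t−ȳ)² = 540.8800
r_3 = -87.5233 / 540.8800 = -0.162

-0.162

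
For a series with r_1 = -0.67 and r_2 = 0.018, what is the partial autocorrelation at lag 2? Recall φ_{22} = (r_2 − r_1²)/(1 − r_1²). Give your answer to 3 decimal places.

-0.782

φ_{22} = (r_2 − r_1²) / (1 − r_1²)
r_1² = (-0.67)² = 0.4489
Numerator = 0.018 − 0.4489 = -0.4309; denominator = 1 − 0.4489 = 0.5511
φ_{22} = -0.4309 / 0.5511 = -0.782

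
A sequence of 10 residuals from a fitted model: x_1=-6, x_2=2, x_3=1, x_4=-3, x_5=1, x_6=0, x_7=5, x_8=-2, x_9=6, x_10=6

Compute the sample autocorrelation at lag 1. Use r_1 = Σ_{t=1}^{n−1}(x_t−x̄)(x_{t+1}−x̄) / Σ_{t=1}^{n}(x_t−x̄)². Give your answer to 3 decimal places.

-0.092

Mean x̄ = (-6 + 2 + 1 − 3 + 1 + 0 + 5 − 2 + 6 + 6)/10 = 1.0000
Numerator Σ_{t=1}^{9}(x_t−x̄)(x_{t+1}−x̄) = -13.0000
Denominator Σ(x_t−x̄)² = 142.0000
r_1 = -13.0000 / 142.0000 = -0.092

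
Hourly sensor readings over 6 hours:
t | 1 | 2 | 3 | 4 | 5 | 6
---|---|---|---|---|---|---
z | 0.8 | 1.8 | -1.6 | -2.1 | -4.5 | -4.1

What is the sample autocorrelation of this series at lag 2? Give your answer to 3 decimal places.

Mean z̄ = (0.8 + 1.8 − 1.6 − 2.1 − 4.5 − 4.1)/6 = -1.6167
Deviations from mean: 2.4167, 3.4167, 0.0167, -0.4833, -2.8833, -2.4833
Σ(z_t−z̄)(z_{t+2}−z̄) = (0.0403) + (-1.6514) + (-0.0481) + (1.2003) = -0.4589
Denominator Σ(z_t−z̄)² = 32.2283
r_2 = -0.4589 / 32.2283 = -0.014

-0.014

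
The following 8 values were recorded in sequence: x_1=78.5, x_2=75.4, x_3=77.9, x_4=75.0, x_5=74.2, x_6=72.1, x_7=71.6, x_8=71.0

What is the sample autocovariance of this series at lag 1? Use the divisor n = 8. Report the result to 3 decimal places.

3.251

Mean x̄ = (78.5 + 75.4 + 77.9 + 75.0 + 74.2 + 72.1 + 71.6 + 71.0)/8 = 74.4625
Deviations: 4.0375, 0.9375, 3.4375, 0.5375, -0.2625, -2.3625, -2.8625, -3.4625
Σ_{t=1}^{7}(x_t−x̄)(x_{t+1}−x̄) = 26.0086
γ_1 = 26.0086 / 8 = 3.251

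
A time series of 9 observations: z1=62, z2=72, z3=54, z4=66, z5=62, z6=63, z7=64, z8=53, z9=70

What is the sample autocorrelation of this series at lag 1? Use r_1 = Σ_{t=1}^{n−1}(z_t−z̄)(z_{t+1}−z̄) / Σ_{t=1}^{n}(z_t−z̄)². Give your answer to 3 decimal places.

-0.622

Mean z̄ = (62 + 72 + 54 + 66 + 62 + 63 + 64 + 53 + 70)/9 = 62.8889
Numerator Σ_{t=1}^{8}(z_t−z̄)(z_{t+1}−z̄) = -200.7901
Denominator Σ(z_t−z̄)² = 322.8889
r_1 = -200.7901 / 322.8889 = -0.622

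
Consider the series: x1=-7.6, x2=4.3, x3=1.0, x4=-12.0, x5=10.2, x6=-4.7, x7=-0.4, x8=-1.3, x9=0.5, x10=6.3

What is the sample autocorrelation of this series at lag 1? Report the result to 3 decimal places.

Mean x̄ = (-7.6 + 4.3 + 1.0 − 12.0 + 10.2 − 4.7 − 0.4 − 1.3 + 0.5 + 6.3)/10 = -0.3700
Numerator Σ_{t=1}^{9}(x_t−x̄)(x_{t+1}−x̄) = -206.8449
Denominator Σ(x_t−x̄)² = 387.8010
r_1 = -206.8449 / 387.8010 = -0.533

-0.533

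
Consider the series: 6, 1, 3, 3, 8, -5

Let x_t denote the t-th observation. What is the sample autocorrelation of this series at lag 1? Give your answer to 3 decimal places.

Mean x̄ = (6 + 1 + 3 + 3 + 8 − 5)/6 = 2.6667
Deviations from mean: 3.3333, -1.6667, 0.3333, 0.3333, 5.3333, -7.6667
Σ(x_t−x̄)(x_{t+1}−x̄) = (-5.5556) + (-0.5556) + (0.1111) + (1.7778) + (-40.8889) = -45.1111
Denominator Σ(x_t−x̄)² = 101.3333
r_1 = -45.1111 / 101.3333 = -0.445

-0.445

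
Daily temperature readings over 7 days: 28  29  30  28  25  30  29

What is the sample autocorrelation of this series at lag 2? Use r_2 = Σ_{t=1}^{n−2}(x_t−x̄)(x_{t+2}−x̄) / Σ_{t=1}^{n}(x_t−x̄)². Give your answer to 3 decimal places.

-0.505

Mean x̄ = (28 + 29 + 30 + 28 + 25 + 30 + 29)/7 = 28.4286
Deviations from mean: -0.4286, 0.5714, 1.5714, -0.4286, -3.4286, 1.5714, 0.5714
Σ(x_t−x̄)(x_{t+2}−x̄) = (-0.6735) + (-0.2449) + (-5.3878) + (-0.6735) + (-1.9592) = -8.9388
Denominator Σ(x_t−x̄)² = 17.7143
r_2 = -8.9388 / 17.7143 = -0.505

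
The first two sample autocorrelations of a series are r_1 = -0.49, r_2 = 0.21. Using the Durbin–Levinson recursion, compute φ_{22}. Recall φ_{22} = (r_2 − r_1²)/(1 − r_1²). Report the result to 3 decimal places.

-0.040

φ_{22} = (r_2 − r_1²) / (1 − r_1²)
r_1² = (-0.49)² = 0.2401
Numerator = 0.21 − 0.2401 = -0.0301; denominator = 1 − 0.2401 = 0.7599
φ_{22} = -0.0301 / 0.7599 = -0.040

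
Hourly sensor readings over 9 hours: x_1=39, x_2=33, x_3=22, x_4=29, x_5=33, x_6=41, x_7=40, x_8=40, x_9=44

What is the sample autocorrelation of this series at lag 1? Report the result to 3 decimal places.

0.511

Mean x̄ = (39 + 33 + 22 + 29 + 33 + 41 + 40 + 40 + 44)/9 = 35.6667
Numerator Σ_{t=1}^{8}(x_t−x̄)(x_{t+1}−x̄) = 200.2222
Denominator Σ(x_t−x̄)² = 392.0000
r_1 = 200.2222 / 392.0000 = 0.511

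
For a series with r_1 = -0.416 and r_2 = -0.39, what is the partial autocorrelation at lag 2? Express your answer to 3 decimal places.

-0.681

φ_{22} = (r_2 − r_1²) / (1 − r_1²)
r_1² = (-0.416)² = 0.173056
Numerator = -0.39 − 0.1731 = -0.5631; denominator = 1 − 0.1731 = 0.8269
φ_{22} = -0.5631 / 0.8269 = -0.681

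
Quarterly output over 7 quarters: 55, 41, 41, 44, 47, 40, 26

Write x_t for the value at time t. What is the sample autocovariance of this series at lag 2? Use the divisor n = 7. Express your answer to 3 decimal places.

Mean x̄ = (55 + 41 + 41 + 44 + 47 + 40 + 26)/7 = 42.0000
Deviations: 13.0000, -1.0000, -1.0000, 2.0000, 5.0000, -2.0000, -16.0000
Σ_{t=1}^{5}(x_t−x̄)(x_{t+2}−x̄) = -104.0000
γ_2 = -104.0000 / 7 = -14.857

-14.857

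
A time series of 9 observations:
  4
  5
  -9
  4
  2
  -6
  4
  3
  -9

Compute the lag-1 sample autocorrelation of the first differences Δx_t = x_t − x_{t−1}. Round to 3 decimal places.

First differences Δx: 1, -14, 13, -2, -8, 10, -1, -12
Mean of differences = -1.6250
Numerator Σ(Δx_t−Δx̄)(Δx_{t+1}−Δx̄) = -289.8906
Denominator Σ(Δx_t−Δx̄)² = 657.8750
r_1(Δx) = -289.8906 / 657.8750 = -0.441

-0.441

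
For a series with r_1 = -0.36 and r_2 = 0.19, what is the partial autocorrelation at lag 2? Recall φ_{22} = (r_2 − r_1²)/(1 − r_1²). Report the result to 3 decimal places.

0.069

φ_{22} = (r_2 − r_1²) / (1 − r_1²)
r_1² = (-0.36)² = 0.1296
Numerator = 0.19 − 0.1296 = 0.0604; denominator = 1 − 0.1296 = 0.8704
φ_{22} = 0.0604 / 0.8704 = 0.069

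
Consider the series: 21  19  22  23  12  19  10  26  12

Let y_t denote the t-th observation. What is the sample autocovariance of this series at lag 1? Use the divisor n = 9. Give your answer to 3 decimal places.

-14.462

Mean ȳ = (21 + 19 + 22 + 23 + 12 + 19 + 10 + 26 + 12)/9 = 18.2222
Σ_{t=1}^{8}(y_t−ȳ)(y_{t+1}−ȳ) = -130.1605
γ_1 = -130.1605 / 9 = -14.462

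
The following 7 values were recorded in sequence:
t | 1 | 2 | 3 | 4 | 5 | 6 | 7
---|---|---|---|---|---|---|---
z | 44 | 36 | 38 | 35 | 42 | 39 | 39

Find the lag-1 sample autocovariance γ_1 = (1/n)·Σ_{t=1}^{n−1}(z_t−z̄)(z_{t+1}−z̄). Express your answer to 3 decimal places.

Mean z̄ = (44 + 36 + 38 + 35 + 42 + 39 + 39)/7 = 39.0000
Deviations: 5.0000, -3.0000, -1.0000, -4.0000, 3.0000, 0.0000, 0.0000
Σ_{t=1}^{6}(z_t−z̄)(z_{t+1}−z̄) = -20.0000
γ_1 = -20.0000 / 7 = -2.857

-2.857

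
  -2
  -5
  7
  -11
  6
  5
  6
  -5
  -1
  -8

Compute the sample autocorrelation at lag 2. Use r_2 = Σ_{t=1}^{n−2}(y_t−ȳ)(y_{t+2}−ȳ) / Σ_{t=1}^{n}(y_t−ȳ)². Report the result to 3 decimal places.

0.206

Mean ȳ = (-2 − 5 + 7 − 11 + 6 + 5 + 6 − 5 − 1 − 8)/10 = -0.8000
Numerator Σ_{t=1}^{8}(y_t−ȳ)(y_{t+2}−ȳ) = 78.1200
Denominator Σ(y_t−ȳ)² = 379.6000
r_2 = 78.1200 / 379.6000 = 0.206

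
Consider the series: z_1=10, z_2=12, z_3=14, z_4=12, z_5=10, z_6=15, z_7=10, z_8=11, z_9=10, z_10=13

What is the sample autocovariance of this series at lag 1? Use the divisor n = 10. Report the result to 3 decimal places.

-1.069

Mean z̄ = (10 + 12 + 14 + 12 + 10 + 15 + 10 + 11 + 10 + 13)/10 = 11.7000
Σ_{t=1}^{9}(z_t−z̄)(z_{t+1}−z̄) = -10.6900
γ_1 = -10.6900 / 10 = -1.069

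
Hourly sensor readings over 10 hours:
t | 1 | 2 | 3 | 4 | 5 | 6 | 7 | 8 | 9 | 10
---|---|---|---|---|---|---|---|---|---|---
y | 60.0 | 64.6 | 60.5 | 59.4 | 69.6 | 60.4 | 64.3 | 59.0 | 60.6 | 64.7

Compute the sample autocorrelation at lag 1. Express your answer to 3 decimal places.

-0.469

Mean ȳ = (60.0 + 64.6 + 60.5 + 59.4 + 69.6 + 60.4 + 64.3 + 59.0 + 60.6 + 64.7)/10 = 62.3100
Numerator Σ_{t=1}^{9}(y_t−ȳ)(y_{t+1}−ȳ) = -48.1201
Denominator Σ(y_t−ȳ)² = 102.6690
r_1 = -48.1201 / 102.6690 = -0.469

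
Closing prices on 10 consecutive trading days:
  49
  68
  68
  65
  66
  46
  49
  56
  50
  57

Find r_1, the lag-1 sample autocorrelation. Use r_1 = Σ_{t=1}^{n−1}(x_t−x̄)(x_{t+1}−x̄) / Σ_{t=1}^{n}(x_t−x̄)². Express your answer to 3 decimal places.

Mean x̄ = (49 + 68 + 68 + 65 + 66 + 46 + 49 + 56 + 50 + 57)/10 = 57.4000
Numerator Σ_{t=1}^{9}(x_t−x̄)(x_{t+1}−x̄) = 192.0400
Denominator Σ(x_t−x̄)² = 684.4000
r_1 = 192.0400 / 684.4000 = 0.281

0.281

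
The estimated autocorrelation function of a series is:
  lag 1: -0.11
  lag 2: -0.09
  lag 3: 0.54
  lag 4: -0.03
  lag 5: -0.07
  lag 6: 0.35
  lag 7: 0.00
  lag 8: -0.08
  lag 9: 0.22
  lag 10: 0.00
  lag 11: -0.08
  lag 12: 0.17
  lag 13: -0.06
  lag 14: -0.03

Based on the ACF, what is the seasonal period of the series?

3

The largest autocorrelation is r_3 = 0.54, with weaker echoes at lags 6 (0.35), 9 (0.22) and 12 (0.17); the remaining lags stay at or below 0.00.
The dominant spike at lag 3 indicates a seasonal period of 3.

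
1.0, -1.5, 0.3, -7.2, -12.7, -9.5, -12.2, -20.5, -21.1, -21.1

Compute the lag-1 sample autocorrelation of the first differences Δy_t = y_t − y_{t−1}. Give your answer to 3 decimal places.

First differences Δy: -2.5, 1.8, -7.5, -5.5, 3.2, -2.7, -8.3, -0.6, 0.0
Mean of differences = -2.4556
Numerator Σ(Δy_t−Δȳ)(Δy_{t+1}−Δȳ) = -29.7586
Denominator Σ(Δy_t−Δȳ)² = 128.5022
r_1(Δy) = -29.7586 / 128.5022 = -0.232

-0.232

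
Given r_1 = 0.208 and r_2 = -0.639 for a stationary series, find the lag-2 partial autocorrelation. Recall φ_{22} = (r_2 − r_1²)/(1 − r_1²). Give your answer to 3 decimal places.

-0.713

φ_{22} = (r_2 − r_1²) / (1 − r_1²)
r_1² = (0.208)² = 0.043264
Numerator = -0.639 − 0.0433 = -0.6823; denominator = 1 − 0.0433 = 0.9567
φ_{22} = -0.6823 / 0.9567 = -0.713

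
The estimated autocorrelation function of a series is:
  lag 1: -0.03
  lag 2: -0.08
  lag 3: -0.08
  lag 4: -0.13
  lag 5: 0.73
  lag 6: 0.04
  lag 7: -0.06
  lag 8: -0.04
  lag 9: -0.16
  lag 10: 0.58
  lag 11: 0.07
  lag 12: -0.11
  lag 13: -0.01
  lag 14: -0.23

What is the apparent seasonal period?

5

The largest autocorrelation is r_5 = 0.73, with a weaker echo at lag 10 (0.58); the remaining lags stay at or below 0.07.
The dominant spike at lag 5 indicates a seasonal period of 5.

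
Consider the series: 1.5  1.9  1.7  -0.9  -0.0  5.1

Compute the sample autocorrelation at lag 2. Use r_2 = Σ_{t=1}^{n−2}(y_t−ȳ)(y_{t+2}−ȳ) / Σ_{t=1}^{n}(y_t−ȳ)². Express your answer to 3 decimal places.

-0.463

Mean ȳ = (1.5 + 1.9 + 1.7 − 0.9 − 0.0 + 5.1)/6 = 1.5500
Deviations from mean: -0.0500, 0.3500, 0.1500, -2.4500, -1.5500, 3.5500
Numerator Σ_{t=1}^{4}(y_t−ȳ)(y_{t+2}−ȳ) = -9.7950
Denominator Σ(y_t−ȳ)² = 21.1550
r_2 = -9.7950 / 21.1550 = -0.463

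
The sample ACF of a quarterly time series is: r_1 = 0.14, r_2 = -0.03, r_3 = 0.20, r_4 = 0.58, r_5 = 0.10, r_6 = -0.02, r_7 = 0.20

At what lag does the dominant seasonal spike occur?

4

The largest autocorrelation is r_4 = 0.58; the remaining lags stay at or below 0.20.
The dominant spike at lag 4 indicates a seasonal period of 4.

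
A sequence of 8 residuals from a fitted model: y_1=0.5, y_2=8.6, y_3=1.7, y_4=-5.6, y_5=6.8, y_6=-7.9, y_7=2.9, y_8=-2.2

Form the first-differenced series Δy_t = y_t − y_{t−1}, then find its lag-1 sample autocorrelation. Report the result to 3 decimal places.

-0.729

First differences Δy: 8.1, -6.9, -7.3, 12.4, -14.7, 10.8, -5.1
Mean of differences = -0.3857
Numerator Σ(Δy_t−Δȳ)(Δy_{t+1}−Δȳ) = -494.5073
Denominator Σ(Δy_t−Δȳ)² = 677.9686
r_1(Δy) = -494.5073 / 677.9686 = -0.729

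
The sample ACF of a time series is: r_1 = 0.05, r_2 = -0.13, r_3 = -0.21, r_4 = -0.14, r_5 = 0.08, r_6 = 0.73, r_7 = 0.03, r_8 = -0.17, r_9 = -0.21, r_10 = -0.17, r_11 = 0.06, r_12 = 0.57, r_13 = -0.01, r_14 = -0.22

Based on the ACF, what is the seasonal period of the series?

6

The largest autocorrelation is r_6 = 0.73, with a weaker echo at lag 12 (0.57); the remaining lags stay at or below 0.08.
The dominant spike at lag 6 indicates a seasonal period of 6.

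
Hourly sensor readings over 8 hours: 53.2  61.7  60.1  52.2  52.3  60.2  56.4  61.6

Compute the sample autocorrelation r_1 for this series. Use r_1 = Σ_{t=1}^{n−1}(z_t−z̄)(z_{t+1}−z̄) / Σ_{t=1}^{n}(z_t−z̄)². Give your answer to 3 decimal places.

Mean z̄ = (53.2 + 61.7 + 60.1 + 52.2 + 52.3 + 60.2 + 56.4 + 61.6)/8 = 57.2125
Σ(z_t−z̄)(z_{t+1}−z̄) = (-18.0061) + (12.9577) + (-14.4736) + (24.6239) + (-14.6761) + (-2.4273) + (-3.5648) = -15.5664
Denominator Σ(z_t−z̄)² = 122.6688
r_1 = -15.5664 / 122.6688 = -0.127

-0.127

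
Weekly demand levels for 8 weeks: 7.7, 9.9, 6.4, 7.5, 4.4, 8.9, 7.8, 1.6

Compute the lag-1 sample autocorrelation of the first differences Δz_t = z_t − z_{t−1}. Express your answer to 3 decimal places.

First differences Δz: 2.2, -3.5, 1.1, -3.1, 4.5, -1.1, -6.2
Mean of differences = -0.8714
Numerator Σ(Δz_t−Δz̄)(Δz_{t+1}−Δz̄) = -29.6294
Denominator Σ(Δz_t−Δz̄)² = 82.4943
r_1(Δz) = -29.6294 / 82.4943 = -0.359

-0.359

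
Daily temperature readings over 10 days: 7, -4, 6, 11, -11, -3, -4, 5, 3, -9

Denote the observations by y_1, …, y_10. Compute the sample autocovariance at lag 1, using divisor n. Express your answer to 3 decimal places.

-9.431

Mean ȳ = (7 − 4 + 6 + 11 − 11 − 3 − 4 + 5 + 3 − 9)/10 = 0.1000
Σ_{t=1}^{9}(y_t−ȳ)(y_{t+1}−ȳ) = -94.3100
γ_1 = -94.3100 / 10 = -9.431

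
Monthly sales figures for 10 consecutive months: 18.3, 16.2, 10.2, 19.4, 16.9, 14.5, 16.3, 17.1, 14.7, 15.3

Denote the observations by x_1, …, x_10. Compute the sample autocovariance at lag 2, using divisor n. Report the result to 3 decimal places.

Mean x̄ = (18.3 + 16.2 + 10.2 + 19.4 + 16.9 + 14.5 + 16.3 + 17.1 + 14.7 + 15.3)/10 = 15.8900
Σ_{t=1}^{8}(x_t−x̄)(x_{t+2}−x̄) = -25.7202
γ_2 = -25.7202 / 10 = -2.572

-2.572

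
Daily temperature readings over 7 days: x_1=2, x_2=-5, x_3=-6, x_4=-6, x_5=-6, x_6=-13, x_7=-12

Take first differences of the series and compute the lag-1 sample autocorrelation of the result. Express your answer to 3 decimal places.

-0.358

First differences Δx: -7, -1, 0, 0, -7, 1
Mean of differences = -2.3333
Numerator Σ(Δx_t−Δx̄)(Δx_{t+1}−Δx̄) = -24.1111
Denominator Σ(Δx_t−Δx̄)² = 67.3333
r_1(Δx) = -24.1111 / 67.3333 = -0.358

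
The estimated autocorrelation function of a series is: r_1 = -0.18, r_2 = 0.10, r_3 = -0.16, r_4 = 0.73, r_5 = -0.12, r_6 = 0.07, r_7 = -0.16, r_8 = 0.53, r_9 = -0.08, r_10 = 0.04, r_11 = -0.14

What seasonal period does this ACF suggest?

4

The largest autocorrelation is r_4 = 0.73, with a weaker echo at lag 8 (0.53); the remaining lags stay at or below 0.10.
The dominant spike at lag 4 indicates a seasonal period of 4.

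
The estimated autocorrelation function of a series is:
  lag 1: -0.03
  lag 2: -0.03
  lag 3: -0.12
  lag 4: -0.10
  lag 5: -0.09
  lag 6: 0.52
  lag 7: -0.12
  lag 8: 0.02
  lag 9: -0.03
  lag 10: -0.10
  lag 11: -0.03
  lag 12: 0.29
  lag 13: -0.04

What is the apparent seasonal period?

6

The largest autocorrelation is r_6 = 0.52, with a weaker echo at lag 12 (0.29); the remaining lags stay at or below 0.02.
The dominant spike at lag 6 indicates a seasonal period of 6.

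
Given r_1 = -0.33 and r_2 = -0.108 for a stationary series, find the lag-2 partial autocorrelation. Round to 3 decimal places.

-0.243

φ_{22} = (r_2 − r_1²) / (1 − r_1²)
r_1² = (-0.33)² = 0.1089
Numerator = -0.108 − 0.1089 = -0.2169; denominator = 1 − 0.1089 = 0.8911
φ_{22} = -0.2169 / 0.8911 = -0.243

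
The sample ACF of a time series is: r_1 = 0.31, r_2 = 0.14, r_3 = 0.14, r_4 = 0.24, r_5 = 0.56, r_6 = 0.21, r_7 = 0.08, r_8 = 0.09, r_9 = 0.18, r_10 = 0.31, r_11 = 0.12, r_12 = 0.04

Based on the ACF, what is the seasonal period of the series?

5

The largest autocorrelation is r_5 = 0.56; the remaining lags stay at or below 0.31. The elevated value at lag 1 (0.31), dropping to 0.14 at lag 2, reflects decaying short-term dependence rather than seasonality.
The dominant spike at lag 5 indicates a seasonal period of 5.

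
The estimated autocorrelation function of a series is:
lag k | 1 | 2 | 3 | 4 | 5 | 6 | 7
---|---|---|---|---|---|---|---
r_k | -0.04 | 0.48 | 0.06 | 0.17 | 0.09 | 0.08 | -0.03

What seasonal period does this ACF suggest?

2

The largest autocorrelation is r_2 = 0.48, with a weaker echo at lag 4 (0.17); the remaining lags stay at or below 0.09.
The dominant spike at lag 2 indicates a seasonal period of 2.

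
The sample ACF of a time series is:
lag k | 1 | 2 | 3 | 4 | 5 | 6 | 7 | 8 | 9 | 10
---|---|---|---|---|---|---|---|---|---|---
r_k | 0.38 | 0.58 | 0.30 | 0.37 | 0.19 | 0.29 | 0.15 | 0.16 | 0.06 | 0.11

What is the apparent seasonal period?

2

The largest autocorrelation is r_2 = 0.58; the remaining lags stay at or below 0.38.
The dominant spike at lag 2 indicates a seasonal period of 2.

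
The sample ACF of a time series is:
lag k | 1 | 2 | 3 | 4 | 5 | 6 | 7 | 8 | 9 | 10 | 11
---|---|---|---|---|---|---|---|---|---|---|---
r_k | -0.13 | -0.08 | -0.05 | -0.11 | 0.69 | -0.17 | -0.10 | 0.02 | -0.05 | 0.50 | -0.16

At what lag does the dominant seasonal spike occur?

The largest autocorrelation is r_5 = 0.69, with a weaker echo at lag 10 (0.50); the remaining lags stay at or below 0.02.
The dominant spike at lag 5 indicates a seasonal period of 5.

5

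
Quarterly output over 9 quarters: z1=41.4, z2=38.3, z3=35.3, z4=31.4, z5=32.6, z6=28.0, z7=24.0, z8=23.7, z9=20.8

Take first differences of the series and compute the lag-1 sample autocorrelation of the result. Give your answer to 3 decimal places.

First differences Δz: -3.1, -3.0, -3.9, 1.2, -4.6, -4.0, -0.3, -2.9
Mean of differences = -2.5750
Numerator Σ(Δz_t−Δz̄)(Δz_{t+1}−Δz̄) = -12.9556
Denominator Σ(Δz_t−Δz̄)² = 27.8750
r_1(Δz) = -12.9556 / 27.8750 = -0.465

-0.465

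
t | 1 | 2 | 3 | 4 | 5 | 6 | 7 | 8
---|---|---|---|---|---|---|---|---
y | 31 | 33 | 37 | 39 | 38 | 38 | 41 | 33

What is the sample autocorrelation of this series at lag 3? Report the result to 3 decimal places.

Mean ȳ = (31 + 33 + 37 + 39 + 38 + 38 + 41 + 33)/8 = 36.2500
Deviations from mean: -5.2500, -3.2500, 0.7500, 2.7500, 1.7500, 1.7500, 4.7500, -3.2500
Numerator Σ_{t=1}^{5}(y_t−ȳ)(y_{t+3}−ȳ) = -11.4375
Denominator Σ(y_t−ȳ)² = 85.5000
r_3 = -11.4375 / 85.5000 = -0.134

-0.134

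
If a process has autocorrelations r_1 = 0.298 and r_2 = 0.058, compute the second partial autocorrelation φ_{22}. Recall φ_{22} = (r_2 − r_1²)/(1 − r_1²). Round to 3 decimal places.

φ_{22} = (r_2 − r_1²) / (1 − r_1²)
r_1² = (0.298)² = 0.088804
Numerator = 0.058 − 0.0888 = -0.0308; denominator = 1 − 0.0888 = 0.9112
φ_{22} = -0.0308 / 0.9112 = -0.034

-0.034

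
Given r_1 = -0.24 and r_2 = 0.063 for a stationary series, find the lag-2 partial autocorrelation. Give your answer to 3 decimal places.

φ_{22} = (r_2 − r_1²) / (1 − r_1²)
r_1² = (-0.24)² = 0.0576
Numerator = 0.063 − 0.0576 = 0.0054; denominator = 1 − 0.0576 = 0.9424
φ_{22} = 0.0054 / 0.9424 = 0.006

0.006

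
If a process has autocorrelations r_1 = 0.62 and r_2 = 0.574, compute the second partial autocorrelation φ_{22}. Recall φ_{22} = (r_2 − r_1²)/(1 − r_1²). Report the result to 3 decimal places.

0.308

φ_{22} = (r_2 − r_1²) / (1 − r_1²)
r_1² = (0.62)² = 0.3844
Numerator = 0.574 − 0.3844 = 0.1896; denominator = 1 − 0.3844 = 0.6156
φ_{22} = 0.1896 / 0.6156 = 0.308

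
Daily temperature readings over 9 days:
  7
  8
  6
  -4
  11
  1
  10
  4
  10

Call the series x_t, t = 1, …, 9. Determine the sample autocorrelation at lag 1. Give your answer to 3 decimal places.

-0.575

Mean x̄ = (7 + 8 + 6 − 4 + 11 + 1 + 10 + 4 + 10)/9 = 5.8889
Numerator Σ_{t=1}^{8}(x_t−x̄)(x_{t+1}−x̄) = -109.6790
Denominator Σ(x_t−x̄)² = 190.8889
r_1 = -109.6790 / 190.8889 = -0.575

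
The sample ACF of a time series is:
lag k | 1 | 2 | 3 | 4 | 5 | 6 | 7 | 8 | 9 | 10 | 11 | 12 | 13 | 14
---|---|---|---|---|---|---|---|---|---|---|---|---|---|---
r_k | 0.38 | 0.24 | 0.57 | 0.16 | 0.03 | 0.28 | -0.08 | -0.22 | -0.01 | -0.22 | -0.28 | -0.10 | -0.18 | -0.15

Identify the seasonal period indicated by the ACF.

The largest autocorrelation is r_3 = 0.57; the remaining lags stay at or below 0.38. The elevated value at lag 1 (0.38), dropping to 0.24 at lag 2, reflects decaying short-term dependence rather than seasonality.
The dominant spike at lag 3 indicates a seasonal period of 3.

3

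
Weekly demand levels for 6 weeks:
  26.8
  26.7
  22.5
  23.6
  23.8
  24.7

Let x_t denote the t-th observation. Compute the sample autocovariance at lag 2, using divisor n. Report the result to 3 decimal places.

Mean x̄ = (26.8 + 26.7 + 22.5 + 23.6 + 23.8 + 24.7)/6 = 24.6833
Deviations: 2.1167, 2.0167, -2.1833, -1.0833, -0.8833, 0.0167
Σ_{t=1}^{4}(x_t−x̄)(x_{t+2}−x̄) = -4.8956
γ_2 = -4.8956 / 6 = -0.816

-0.816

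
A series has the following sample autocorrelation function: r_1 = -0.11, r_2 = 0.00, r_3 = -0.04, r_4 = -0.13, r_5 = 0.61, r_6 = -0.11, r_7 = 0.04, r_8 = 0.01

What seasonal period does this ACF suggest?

5

The largest autocorrelation is r_5 = 0.61; the remaining lags stay at or below 0.04.
The dominant spike at lag 5 indicates a seasonal period of 5.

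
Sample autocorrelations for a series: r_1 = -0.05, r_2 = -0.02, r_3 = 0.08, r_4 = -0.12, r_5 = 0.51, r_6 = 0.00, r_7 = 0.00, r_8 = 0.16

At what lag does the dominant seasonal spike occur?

5

The largest autocorrelation is r_5 = 0.51; the remaining lags stay at or below 0.16.
The dominant spike at lag 5 indicates a seasonal period of 5.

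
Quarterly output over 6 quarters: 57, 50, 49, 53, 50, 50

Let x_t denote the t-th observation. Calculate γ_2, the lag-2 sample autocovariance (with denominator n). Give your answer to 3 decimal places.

-2.417

Mean x̄ = (57 + 50 + 49 + 53 + 50 + 50)/6 = 51.5000
Σ_{t=1}^{4}(x_t−x̄)(x_{t+2}−x̄) = -14.5000
γ_2 = -14.5000 / 6 = -2.417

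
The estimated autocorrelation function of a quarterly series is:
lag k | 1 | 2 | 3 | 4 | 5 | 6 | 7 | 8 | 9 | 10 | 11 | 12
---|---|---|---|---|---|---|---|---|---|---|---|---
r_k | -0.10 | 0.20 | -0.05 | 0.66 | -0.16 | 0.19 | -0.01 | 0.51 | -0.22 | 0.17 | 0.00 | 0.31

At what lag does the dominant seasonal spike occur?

4

The largest autocorrelation is r_4 = 0.66, with weaker echoes at lags 8 (0.51) and 12 (0.31); the remaining lags stay at or below 0.20.
The dominant spike at lag 4 indicates a seasonal period of 4.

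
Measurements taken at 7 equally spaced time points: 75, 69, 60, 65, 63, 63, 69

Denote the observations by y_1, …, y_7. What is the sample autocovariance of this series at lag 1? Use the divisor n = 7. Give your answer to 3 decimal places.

2.968

Mean ȳ = (75 + 69 + 60 + 65 + 63 + 63 + 69)/7 = 66.2857
Deviations: 8.7143, 2.7143, -6.2857, -1.2857, -3.2857, -3.2857, 2.7143
Σ_{t=1}^{6}(y_t−ȳ)(y_{t+1}−ȳ) = 20.7755
γ_1 = 20.7755 / 7 = 2.968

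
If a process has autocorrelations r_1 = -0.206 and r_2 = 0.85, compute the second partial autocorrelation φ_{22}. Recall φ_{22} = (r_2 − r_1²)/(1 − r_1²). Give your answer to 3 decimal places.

φ_{22} = (r_2 − r_1²) / (1 − r_1²)
r_1² = (-0.206)² = 0.042436
Numerator = 0.85 − 0.0424 = 0.8076; denominator = 1 − 0.0424 = 0.9576
φ_{22} = 0.8076 / 0.9576 = 0.843

0.843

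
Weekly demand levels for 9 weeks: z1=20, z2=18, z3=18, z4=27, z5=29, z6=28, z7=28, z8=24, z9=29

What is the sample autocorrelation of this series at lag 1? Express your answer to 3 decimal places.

0.513

Mean z̄ = (20 + 18 + 18 + 27 + 29 + 28 + 28 + 24 + 29)/9 = 24.5556
Numerator Σ_{t=1}^{8}(z_t−z̄)(z_{t+1}−z̄) = 90.4691
Denominator Σ(z_t−z̄)² = 176.2222
r_1 = 90.4691 / 176.2222 = 0.513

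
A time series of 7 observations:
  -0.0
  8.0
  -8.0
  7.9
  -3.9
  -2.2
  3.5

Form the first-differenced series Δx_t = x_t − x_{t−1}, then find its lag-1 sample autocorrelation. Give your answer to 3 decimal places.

First differences Δx: 8.0, -16.0, 15.9, -11.8, 1.7, 5.7
Mean of differences = 0.5833
Numerator Σ(Δx_t−Δx̄)(Δx_{t+1}−Δx̄) = -574.7803
Denominator Σ(Δx_t−Δx̄)² = 745.3883
r_1(Δx) = -574.7803 / 745.3883 = -0.771

-0.771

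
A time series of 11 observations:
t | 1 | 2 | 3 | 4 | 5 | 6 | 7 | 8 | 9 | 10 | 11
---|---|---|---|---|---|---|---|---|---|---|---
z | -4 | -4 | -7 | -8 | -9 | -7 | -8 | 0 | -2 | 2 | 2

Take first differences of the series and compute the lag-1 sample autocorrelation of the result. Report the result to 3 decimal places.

-0.373

First differences Δz: 0, -3, -1, -1, 2, -1, 8, -2, 4, 0
Mean of differences = 0.6000
Numerator Σ(Δz_t−Δz̄)(Δz_{t+1}−Δz̄) = -35.9600
Denominator Σ(Δz_t−Δz̄)² = 96.4000
r_1(Δz) = -35.9600 / 96.4000 = -0.373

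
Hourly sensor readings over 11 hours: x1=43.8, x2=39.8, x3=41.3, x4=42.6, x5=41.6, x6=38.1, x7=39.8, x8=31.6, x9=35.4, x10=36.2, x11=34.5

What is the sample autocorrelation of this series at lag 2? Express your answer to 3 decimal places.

0.403

Mean x̄ = (43.8 + 39.8 + 41.3 + 42.6 + 41.6 + 38.1 + 39.8 + 31.6 + 35.4 + 36.2 + 34.5)/11 = 38.6091
Numerator Σ_{t=1}^{9}(x_t−x̄)(x_{t+2}−x̄) = 58.1180
Denominator Σ(x_t−x̄)² = 144.2691
r_2 = 58.1180 / 144.2691 = 0.403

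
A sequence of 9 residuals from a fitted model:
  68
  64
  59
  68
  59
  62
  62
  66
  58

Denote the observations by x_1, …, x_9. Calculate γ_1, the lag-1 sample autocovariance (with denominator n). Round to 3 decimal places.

Mean x̄ = (68 + 64 + 59 + 68 + 59 + 62 + 62 + 66 + 58)/9 = 62.8889
Σ_{t=1}^{8}(x_t−x̄)(x_{t+1}−x̄) = -52.1235
γ_1 = -52.1235 / 9 = -5.791

-5.791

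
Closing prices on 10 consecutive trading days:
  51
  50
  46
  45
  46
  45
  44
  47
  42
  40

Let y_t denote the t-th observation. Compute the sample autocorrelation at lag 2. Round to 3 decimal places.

-0.036

Mean ȳ = (51 + 50 + 46 + 45 + 46 + 45 + 44 + 47 + 42 + 40)/10 = 45.6000
Numerator Σ_{t=1}^{8}(y_t−ȳ)(y_{t+2}−ȳ) = -3.5200
Denominator Σ(y_t−ȳ)² = 98.4000
r_2 = -3.5200 / 98.4000 = -0.036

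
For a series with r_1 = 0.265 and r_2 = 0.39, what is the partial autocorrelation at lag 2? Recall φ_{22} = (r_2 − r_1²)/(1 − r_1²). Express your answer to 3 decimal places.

φ_{22} = (r_2 − r_1²) / (1 − r_1²)
r_1² = (0.265)² = 0.070225
Numerator = 0.39 − 0.0702 = 0.3198; denominator = 1 − 0.0702 = 0.9298
φ_{22} = 0.3198 / 0.9298 = 0.344

0.344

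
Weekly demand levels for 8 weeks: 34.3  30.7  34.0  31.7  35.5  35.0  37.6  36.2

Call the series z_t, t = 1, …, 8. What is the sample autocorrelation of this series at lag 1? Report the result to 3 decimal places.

0.228

Mean z̄ = (34.3 + 30.7 + 34.0 + 31.7 + 35.5 + 35.0 + 37.6 + 36.2)/8 = 34.3750
Σ(z_t−z̄)(z_{t+1}−z̄) = (0.2756) + (1.3781) + (1.0031) + (-3.0094) + (0.7031) + (2.0156) + (5.8856) = 8.2519
Denominator Σ(z_t−z̄)² = 36.1950
r_1 = 8.2519 / 36.1950 = 0.228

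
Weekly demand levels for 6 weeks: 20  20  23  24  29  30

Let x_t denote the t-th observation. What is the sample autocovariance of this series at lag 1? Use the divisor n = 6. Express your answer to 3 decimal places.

Mean x̄ = (20 + 20 + 23 + 24 + 29 + 30)/6 = 24.3333
Deviations: -4.3333, -4.3333, -1.3333, -0.3333, 4.6667, 5.6667
Σ_{t=1}^{5}(x_t−x̄)(x_{t+1}−x̄) = 49.8889
γ_1 = 49.8889 / 6 = 8.315

8.315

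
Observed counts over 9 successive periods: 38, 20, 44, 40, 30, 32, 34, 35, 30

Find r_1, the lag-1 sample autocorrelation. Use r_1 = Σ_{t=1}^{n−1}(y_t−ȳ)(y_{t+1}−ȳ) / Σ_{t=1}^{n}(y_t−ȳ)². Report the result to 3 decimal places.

Mean ȳ = (38 + 20 + 44 + 40 + 30 + 32 + 34 + 35 + 30)/9 = 33.6667
Numerator Σ_{t=1}^{8}(y_t−ȳ)(y_{t+1}−ȳ) = -157.1111
Denominator Σ(y_t−ȳ)² = 384.0000
r_1 = -157.1111 / 384.0000 = -0.409

-0.409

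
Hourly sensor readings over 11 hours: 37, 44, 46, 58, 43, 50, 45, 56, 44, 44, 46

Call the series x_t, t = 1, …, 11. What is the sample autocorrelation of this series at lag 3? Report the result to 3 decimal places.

-0.461

Mean x̄ = (37 + 44 + 46 + 58 + 43 + 50 + 45 + 56 + 44 + 44 + 46)/11 = 46.6364
Numerator Σ_{t=1}^{8}(x_t−x̄)(x_{t+3}−x̄) = -165.2149
Denominator Σ(x_t−x̄)² = 358.5455
r_3 = -165.2149 / 358.5455 = -0.461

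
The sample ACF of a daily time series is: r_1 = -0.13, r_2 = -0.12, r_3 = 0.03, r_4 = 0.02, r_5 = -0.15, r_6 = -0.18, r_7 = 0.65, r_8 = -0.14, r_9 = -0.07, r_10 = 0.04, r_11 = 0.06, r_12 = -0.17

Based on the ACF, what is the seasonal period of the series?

7

The largest autocorrelation is r_7 = 0.65; the remaining lags stay at or below 0.06.
The dominant spike at lag 7 indicates a seasonal period of 7.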